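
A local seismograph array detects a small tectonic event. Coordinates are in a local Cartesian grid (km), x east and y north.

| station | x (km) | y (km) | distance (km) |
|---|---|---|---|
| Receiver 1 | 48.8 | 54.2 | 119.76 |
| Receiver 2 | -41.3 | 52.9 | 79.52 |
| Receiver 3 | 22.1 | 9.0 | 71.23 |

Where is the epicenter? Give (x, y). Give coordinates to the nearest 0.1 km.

Circle about each station: (x − 48.8)² + (y − 54.2)² = 119.76²; (x + 41.3)² + (y − 52.9)² = 79.52²; (x − 22.1)² + (y − 9.0)² = 71.23².
Subtracting pairs of circle equations eliminates x²+y² and gives linear equations (the radical axes):
-180.2 x − 2.6 y = 7204.05
-53.4 x − 90.4 y = 4519.07
Solving the 2×2 system: x ≈ -39.6, y ≈ -26.6 km.
Check against Receiver 1 (with the unrounded x, y): √((x − 48.8)²+(y − 54.2)²) = 119.76 ≈ 119.76 km. ✓

-39.6 km east, -26.6 km north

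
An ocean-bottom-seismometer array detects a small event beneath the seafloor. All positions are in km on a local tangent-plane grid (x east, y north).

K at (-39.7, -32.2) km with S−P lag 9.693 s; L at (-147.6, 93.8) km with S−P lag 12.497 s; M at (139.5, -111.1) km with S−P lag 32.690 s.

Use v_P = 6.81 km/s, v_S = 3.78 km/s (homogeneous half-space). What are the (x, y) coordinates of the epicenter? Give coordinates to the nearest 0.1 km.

Distance from S−P lag: d = Δt · v_P v_S / (v_P − v_S) = Δt · (6.81·3.78)/(6.81−3.78) ≈ 8.4956·Δt.
So d_K = 82.35, d_L = 106.17, d_M = 277.72 km.
Circle about each station: (x + 39.7)² + (y + 32.2)² = 82.35²; (x + 147.6)² + (y − 93.8)² = 106.17²; (x − 139.5)² + (y + 111.1)² = 277.72².
Subtracting the K equation from the L and M equations removes the quadratic terms:
-215.8 x + 252.0 y = 23480.72
358.4 x − 157.8 y = -41156.35
Solving the 2×2 system: x ≈ -118.5, y ≈ -8.3 km.

(-118.5, -8.3)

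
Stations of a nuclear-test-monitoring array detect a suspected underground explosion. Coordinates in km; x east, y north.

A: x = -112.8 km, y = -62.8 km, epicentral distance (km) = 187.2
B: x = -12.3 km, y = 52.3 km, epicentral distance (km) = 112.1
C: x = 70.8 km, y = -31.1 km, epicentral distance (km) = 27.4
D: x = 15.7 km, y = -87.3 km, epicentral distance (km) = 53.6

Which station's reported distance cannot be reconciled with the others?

Solve using three stations at a time. Using B, C, D (subtract circle equations pairwise → linear system) gives (x, y) ≈ (46.3, -43.3).
Distances from that point to each station vs reported:
  A: calculated 160.3 vs reported 187.2 → residual 26.9 km
  B: calculated 112.1 vs reported 112.1 → residual 0.0 km
  C: calculated 27.4 vs reported 27.4 → residual 0.0 km
  D: calculated 53.6 vs reported 53.6 → residual 0.0 km
B, C, D are mutually consistent (residuals ≈ 0); A is off by 26.9 km.

A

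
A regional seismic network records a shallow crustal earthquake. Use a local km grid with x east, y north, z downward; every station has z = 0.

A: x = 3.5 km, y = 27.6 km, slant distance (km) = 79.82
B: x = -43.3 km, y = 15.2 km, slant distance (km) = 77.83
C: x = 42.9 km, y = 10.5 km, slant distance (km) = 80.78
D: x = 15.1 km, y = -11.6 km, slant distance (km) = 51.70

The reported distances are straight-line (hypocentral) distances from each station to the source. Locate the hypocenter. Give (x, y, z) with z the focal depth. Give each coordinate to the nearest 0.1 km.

Each station gives a sphere (x−x_i)² + (y−y_i)² + z² = d_i² (stations at z=0).
Subtracting the A sphere from B and C: z² cancels, leaving linear equations in x and y:
-93.6 x − 24.8 y = 1645.64
78.8 x − 34.2 y = 1022.47
Solving: x ≈ -5.998, y ≈ -43.718 km (keep extra digits for the depth step; rounded: -6.0, -43.7).
Then from the A sphere: z² = 79.82² − (x − 3.5)² − (y − 27.6)² with x = -5.998, y = -43.718, so z ≈ 34.565 ≈ 34.6 km.

(-6.0, -43.7, 34.6)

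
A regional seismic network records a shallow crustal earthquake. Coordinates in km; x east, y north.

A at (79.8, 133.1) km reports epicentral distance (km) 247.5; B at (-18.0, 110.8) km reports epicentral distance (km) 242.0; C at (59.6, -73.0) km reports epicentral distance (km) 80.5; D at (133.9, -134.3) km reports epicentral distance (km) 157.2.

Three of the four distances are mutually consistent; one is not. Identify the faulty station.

Solve using three stations at a time. Using A, C, D (subtract circle equations pairwise → linear system) gives (x, y) ≈ (-18.2, -94.2).
Distances from that point to each station vs reported:
  A: calculated 247.5 vs reported 247.5 → residual 0.0 km
  B: calculated 205.0 vs reported 242.0 → residual 37.0 km
  C: calculated 80.6 vs reported 80.5 → residual 0.1 km
  D: calculated 157.3 vs reported 157.2 → residual 0.1 km
A, C, D are mutually consistent (residuals ≈ 0); B is off by 37.0 km.

B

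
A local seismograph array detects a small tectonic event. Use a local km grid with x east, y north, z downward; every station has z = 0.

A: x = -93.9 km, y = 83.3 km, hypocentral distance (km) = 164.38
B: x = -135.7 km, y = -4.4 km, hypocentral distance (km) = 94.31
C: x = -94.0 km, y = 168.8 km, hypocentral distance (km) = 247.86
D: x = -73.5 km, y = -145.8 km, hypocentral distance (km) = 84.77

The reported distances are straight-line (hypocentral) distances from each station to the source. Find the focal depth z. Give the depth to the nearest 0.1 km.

depth ≈ 43.5 km

Each station gives a sphere (x−x_i)² + (y−y_i)² + z² = d_i² (stations at z=0).
Subtracting the A sphere from B and C: z² cancels, leaving linear equations in x and y:
-83.6 x − 175.4 y = 20804.16
-0.2 x + 171.0 y = -12840.46
Solving: x ≈ -91.084, y ≈ -75.197 km (keep extra digits for the depth step; rounded: -91.1, -75.2).
Then from the A sphere: z² = 164.38² − (x + 93.9)² − (y − 83.3)² with x = -91.084, y = -75.197, so z ≈ 43.492 ≈ 43.5 km.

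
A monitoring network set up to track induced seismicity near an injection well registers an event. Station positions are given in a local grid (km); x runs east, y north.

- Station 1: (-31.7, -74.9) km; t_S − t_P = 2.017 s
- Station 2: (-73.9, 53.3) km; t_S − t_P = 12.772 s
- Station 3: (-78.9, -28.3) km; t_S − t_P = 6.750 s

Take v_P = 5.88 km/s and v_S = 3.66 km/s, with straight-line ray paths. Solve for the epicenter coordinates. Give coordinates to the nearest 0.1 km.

Distance from S−P lag: d = Δt · v_P v_S / (v_P − v_S) = Δt · (5.88·3.66)/(5.88−3.66) ≈ 9.6941·Δt.
So d_Station 1 = 19.55, d_Station 2 = 123.81, d_Station 3 = 65.43 km.
Circle about each station: (x + 31.7)² + (y + 74.9)² = 19.55²; (x + 73.9)² + (y − 53.3)² = 123.81²; (x + 78.9)² + (y + 28.3)² = 65.43².
Subtracting the Station 1 equation from the Station 2 and Station 3 equations removes the quadratic terms:
-84.4 x + 256.4 y = -13259.51
-94.4 x + 93.2 y = -3487.68
Solving the 2×2 system: x ≈ -20.9, y ≈ -58.6 km.

x ≈ -20.9 km, y ≈ -58.6 km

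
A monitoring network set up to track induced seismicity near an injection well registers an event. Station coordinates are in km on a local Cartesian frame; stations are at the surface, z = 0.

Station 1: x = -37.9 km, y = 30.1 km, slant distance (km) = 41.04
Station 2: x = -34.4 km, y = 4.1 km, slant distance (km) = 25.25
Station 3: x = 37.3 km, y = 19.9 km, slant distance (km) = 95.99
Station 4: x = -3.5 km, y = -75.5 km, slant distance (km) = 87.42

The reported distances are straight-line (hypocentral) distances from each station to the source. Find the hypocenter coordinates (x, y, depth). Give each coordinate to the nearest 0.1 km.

(-54.5, -5.5, 11.9)

Each station gives a sphere (x−x_i)² + (y−y_i)² + z² = d_i² (stations at z=0).
Subtracting the Station 1 sphere from Station 2 and Station 3: z² cancels, leaving linear equations in x and y:
7.0 x − 52.0 y = -95.53
150.4 x − 20.4 y = -8084.92
Solving: x ≈ -54.502, y ≈ -5.500 km (keep extra digits for the depth step; rounded: -54.5, -5.5).
Then from the Station 1 sphere: z² = 41.04² − (x + 37.9)² − (y − 30.1)² with x = -54.502, y = -5.500, so z ≈ 11.887 ≈ 11.9 km.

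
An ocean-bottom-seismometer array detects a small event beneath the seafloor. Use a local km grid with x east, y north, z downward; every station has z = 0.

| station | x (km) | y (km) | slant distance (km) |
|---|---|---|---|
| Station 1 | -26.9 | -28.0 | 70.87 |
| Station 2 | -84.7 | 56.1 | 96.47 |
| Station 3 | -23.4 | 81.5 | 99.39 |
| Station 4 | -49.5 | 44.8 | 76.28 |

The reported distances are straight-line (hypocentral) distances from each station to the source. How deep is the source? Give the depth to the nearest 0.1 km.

Each station gives a sphere (x−x_i)² + (y−y_i)² + z² = d_i² (stations at z=0).
Subtracting the Station 1 sphere from Station 2 and Station 3: z² cancels, leaving linear equations in x and y:
-115.6 x + 168.2 y = 4529.79
7.0 x + 219.0 y = 826.38
Solving: x ≈ -32.197, y ≈ 4.803 km (keep extra digits for the depth step; rounded: -32.2, 4.8).
Then from the Station 1 sphere: z² = 70.87² − (x + 26.9)² − (y + 28.0)² with x = -32.197, y = 4.803, so z ≈ 62.598 ≈ 62.6 km.

depth ≈ 62.6 km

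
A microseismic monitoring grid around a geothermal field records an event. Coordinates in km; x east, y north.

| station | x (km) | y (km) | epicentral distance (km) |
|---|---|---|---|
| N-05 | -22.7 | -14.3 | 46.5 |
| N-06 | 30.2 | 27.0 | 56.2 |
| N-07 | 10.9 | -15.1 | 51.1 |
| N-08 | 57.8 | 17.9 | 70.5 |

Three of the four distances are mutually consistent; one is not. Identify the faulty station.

Solve using three stations at a time. Using N-05, N-07, N-08 (subtract circle equations pairwise → linear system) gives (x, y) ≈ (-11.5, 30.8).
Distances from that point to each station vs reported:
  N-05: calculated 46.5 vs reported 46.5 → residual 0.0 km
  N-06: calculated 41.9 vs reported 56.2 → residual 14.3 km
  N-07: calculated 51.1 vs reported 51.1 → residual 0.0 km
  N-08: calculated 70.5 vs reported 70.5 → residual 0.0 km
N-05, N-07, N-08 are mutually consistent (residuals ≈ 0); N-06 is off by 14.3 km.

N-06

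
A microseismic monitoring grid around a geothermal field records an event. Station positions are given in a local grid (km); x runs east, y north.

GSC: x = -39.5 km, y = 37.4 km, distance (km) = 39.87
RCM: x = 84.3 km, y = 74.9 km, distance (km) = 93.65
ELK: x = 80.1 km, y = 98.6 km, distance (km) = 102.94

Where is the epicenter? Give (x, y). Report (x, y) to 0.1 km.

Circle about each station: (x + 39.5)² + (y − 37.4)² = 39.87²; (x − 84.3)² + (y − 74.9)² = 93.65²; (x − 80.1)² + (y − 98.6)² = 102.94².
Subtracting the GSC equation from the RCM and ELK equations removes the quadratic terms:
247.6 x + 75.0 y = 2576.78
239.2 x + 122.4 y = 4171.93
Solving the 2×2 system: x ≈ 0.2, y ≈ 33.7 km.
Check against GSC (with the unrounded x, y): √((x + 39.5)²+(y − 37.4)²) = 39.88 ≈ 39.87 km. ✓

x ≈ 0.2 km, y ≈ 33.7 km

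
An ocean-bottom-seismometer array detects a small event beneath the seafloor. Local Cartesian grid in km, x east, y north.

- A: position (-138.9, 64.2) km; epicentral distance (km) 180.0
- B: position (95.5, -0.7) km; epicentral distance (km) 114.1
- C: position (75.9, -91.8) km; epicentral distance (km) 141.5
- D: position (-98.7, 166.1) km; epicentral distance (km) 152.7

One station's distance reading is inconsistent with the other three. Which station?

Solve using three stations at a time. Using A, B, D (subtract circle equations pairwise → linear system) gives (x, y) ≈ (38.0, 97.9).
Distances from that point to each station vs reported:
  A: calculated 180.0 vs reported 180.0 → residual 0.0 km
  B: calculated 114.1 vs reported 114.1 → residual 0.0 km
  C: calculated 193.4 vs reported 141.5 → residual 51.9 km
  D: calculated 152.7 vs reported 152.7 → residual 0.0 km
A, B, D are mutually consistent (residuals ≈ 0); C is off by 51.9 km.

C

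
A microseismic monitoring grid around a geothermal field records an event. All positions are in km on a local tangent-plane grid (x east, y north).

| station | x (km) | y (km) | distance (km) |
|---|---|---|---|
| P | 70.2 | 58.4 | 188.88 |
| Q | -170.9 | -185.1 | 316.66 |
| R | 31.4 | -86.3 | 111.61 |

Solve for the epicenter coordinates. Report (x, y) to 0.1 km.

138.5 km east, -117.7 km north

Circle about each station: (x − 70.2)² + (y − 58.4)² = 188.88²; (x + 170.9)² + (y + 185.1)² = 316.66²; (x − 31.4)² + (y + 86.3)² = 111.61².
Subtracting the P equation from the Q and R equations removes the quadratic terms:
-482.2 x − 487.0 y = -9467.68
-77.6 x − 289.4 y = 23313.91
Solving the 2×2 system: x ≈ 138.5, y ≈ -117.7 km.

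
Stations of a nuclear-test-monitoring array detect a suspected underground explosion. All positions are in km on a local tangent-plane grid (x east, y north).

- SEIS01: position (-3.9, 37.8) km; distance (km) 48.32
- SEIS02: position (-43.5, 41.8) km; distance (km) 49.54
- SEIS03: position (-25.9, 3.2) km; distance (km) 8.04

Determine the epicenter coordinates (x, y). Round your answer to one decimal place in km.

x ≈ -26.7 km, y ≈ -4.8 km

Circle about each station: (x + 3.9)² + (y − 37.8)² = 48.32²; (x + 43.5)² + (y − 41.8)² = 49.54²; (x + 25.9)² + (y − 3.2)² = 8.04².
Subtracting the SEIS01 equation from the SEIS02 and SEIS03 equations removes the quadratic terms:
-79.2 x + 8.0 y = 2076.05
-44.0 x − 69.2 y = 1507.18
Solving the 2×2 system: x ≈ -26.7, y ≈ -4.8 km.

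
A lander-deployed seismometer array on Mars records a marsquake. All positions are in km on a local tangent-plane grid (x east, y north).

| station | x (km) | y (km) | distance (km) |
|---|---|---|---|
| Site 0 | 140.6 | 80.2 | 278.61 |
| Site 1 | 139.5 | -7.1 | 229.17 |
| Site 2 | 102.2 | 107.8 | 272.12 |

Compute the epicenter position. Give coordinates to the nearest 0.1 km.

Circle about each station: (x − 140.6)² + (y − 80.2)² = 278.61²; (x − 139.5)² + (y + 7.1)² = 229.17²; (x − 102.2)² + (y − 107.8)² = 272.12².
Subtracting the Site 0 equation from the Site 1 and Site 2 equations removes the quadratic terms:
-2.2 x − 174.6 y = 18414.90
-76.8 x + 55.2 y = -560.48
Solving the 2×2 system: x ≈ -67.9, y ≈ -104.6 km.

(-67.9, -104.6)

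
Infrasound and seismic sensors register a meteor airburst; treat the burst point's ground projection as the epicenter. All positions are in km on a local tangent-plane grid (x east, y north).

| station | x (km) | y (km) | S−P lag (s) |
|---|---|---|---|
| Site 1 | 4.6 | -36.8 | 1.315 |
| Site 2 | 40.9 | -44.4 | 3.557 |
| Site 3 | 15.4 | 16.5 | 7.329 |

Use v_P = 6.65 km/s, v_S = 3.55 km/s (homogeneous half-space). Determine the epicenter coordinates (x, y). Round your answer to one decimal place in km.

Distance from S−P lag: d = Δt · v_P v_S / (v_P − v_S) = Δt · (6.65·3.55)/(6.65−3.55) ≈ 7.6153·Δt.
So d_Site 1 = 10.01, d_Site 2 = 27.09, d_Site 3 = 55.81 km.
Circle about each station: (x − 4.6)² + (y + 36.8)² = 10.01²; (x − 40.9)² + (y + 44.4)² = 27.09²; (x − 15.4)² + (y − 16.5)² = 55.81².
Subtracting the Site 1 equation from the Site 2 and Site 3 equations removes the quadratic terms:
72.6 x − 15.2 y = 1635.10
21.6 x + 106.6 y = -3880.55
Solving the 2×2 system: x ≈ 14.3, y ≈ -39.3 km.
Check against Site 1 (with the unrounded x, y): √((x − 4.6)²+(y + 36.8)²) = 10.01 ≈ 10.01 km. ✓

x ≈ 14.3 km, y ≈ -39.3 km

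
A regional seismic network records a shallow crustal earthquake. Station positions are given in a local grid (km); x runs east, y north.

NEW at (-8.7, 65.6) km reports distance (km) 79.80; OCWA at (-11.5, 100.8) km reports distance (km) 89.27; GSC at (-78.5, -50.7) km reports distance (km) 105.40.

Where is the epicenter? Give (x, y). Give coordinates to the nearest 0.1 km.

Circle about each station: (x + 8.7)² + (y − 65.6)² = 79.80²; (x + 11.5)² + (y − 100.8)² = 89.27²; (x + 78.5)² + (y + 50.7)² = 105.40².
Subtracting pairs of circle equations eliminates x²+y² and gives linear equations (the radical axes):
-5.6 x + 70.4 y = 4312.75
-139.6 x − 232.6 y = -387.43
Solving the 2×2 system: x ≈ -87.7, y ≈ 54.3 km.

-87.7 km east, 54.3 km north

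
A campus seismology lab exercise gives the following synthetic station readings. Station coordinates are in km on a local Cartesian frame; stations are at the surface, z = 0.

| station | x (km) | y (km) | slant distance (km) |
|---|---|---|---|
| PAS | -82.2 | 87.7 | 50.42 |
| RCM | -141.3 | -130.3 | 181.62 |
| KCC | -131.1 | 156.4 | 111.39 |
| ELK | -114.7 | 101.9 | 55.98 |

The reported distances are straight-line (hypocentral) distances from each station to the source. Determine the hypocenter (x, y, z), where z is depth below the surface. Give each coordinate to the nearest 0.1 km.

(-109.8, 48.0, 14.3)

Each station gives a sphere (x−x_i)² + (y−y_i)² + z² = d_i² (stations at z=0).
Subtracting the PAS sphere from RCM and KCC: z² cancels, leaving linear equations in x and y:
-118.2 x − 436.0 y = -7948.00
-97.8 x + 137.4 y = 17334.48
Solving: x ≈ -109.810, y ≈ 47.999 km (keep extra digits for the depth step; rounded: -109.8, 48.0).
Then from the PAS sphere: z² = 50.42² − (x + 82.2)² − (y − 87.7)² with x = -109.810, y = 47.999, so z ≈ 14.272 ≈ 14.3 km.
Check against ELK (with the unrounded solution): distance 55.97 ≈ 55.98 km. ✓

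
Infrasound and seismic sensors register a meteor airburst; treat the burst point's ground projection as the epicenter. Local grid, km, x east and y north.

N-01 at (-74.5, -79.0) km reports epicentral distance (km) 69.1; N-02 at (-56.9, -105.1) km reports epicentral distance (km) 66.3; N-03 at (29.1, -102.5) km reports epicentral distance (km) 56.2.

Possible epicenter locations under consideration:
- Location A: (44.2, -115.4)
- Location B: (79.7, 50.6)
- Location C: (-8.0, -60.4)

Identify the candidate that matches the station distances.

For each candidate, compare |candidate − station| to the reported distance:
Location A: residuals N-01 55.1, N-02 35.3, N-03 36.3 → max 55.1 km
Location B: residuals N-01 132.3, N-02 140.8, N-03 105.0 → max 140.8 km
Location C: residuals N-01 0.0, N-02 0.0, N-03 0.1 → max 0.1 km
Only Location C has all residuals ≈ 0.

Location C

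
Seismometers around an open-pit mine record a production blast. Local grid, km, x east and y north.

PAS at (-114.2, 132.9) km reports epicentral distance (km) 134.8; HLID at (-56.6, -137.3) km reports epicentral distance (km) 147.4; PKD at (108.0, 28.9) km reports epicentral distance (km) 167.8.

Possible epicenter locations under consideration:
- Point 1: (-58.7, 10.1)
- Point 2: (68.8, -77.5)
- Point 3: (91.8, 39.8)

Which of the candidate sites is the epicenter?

For each candidate, compare |candidate − station| to the reported distance:
Point 1: residuals PAS 0.0, HLID 0.0, PKD 0.0 → max 0.0 km
Point 2: residuals PAS 144.0, HLID 8.5, PKD 54.4 → max 144.0 km
Point 3: residuals PAS 91.3, HLID 83.7, PKD 148.3 → max 148.3 km
Only Point 1 has all residuals ≈ 0.

Point 1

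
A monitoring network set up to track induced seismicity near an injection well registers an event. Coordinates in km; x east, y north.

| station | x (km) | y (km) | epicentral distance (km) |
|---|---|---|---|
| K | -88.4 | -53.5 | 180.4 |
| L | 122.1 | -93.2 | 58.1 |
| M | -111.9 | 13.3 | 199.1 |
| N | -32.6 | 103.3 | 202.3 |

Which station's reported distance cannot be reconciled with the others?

Solve using three stations at a time. Using L, M, N (subtract circle equations pairwise → linear system) gives (x, y) ≈ (67.9, -72.3).
Distances from that point to each station vs reported:
  K: calculated 157.4 vs reported 180.4 → residual 23.0 km
  L: calculated 58.1 vs reported 58.1 → residual 0.0 km
  M: calculated 199.1 vs reported 199.1 → residual 0.0 km
  N: calculated 202.3 vs reported 202.3 → residual 0.0 km
L, M, N are mutually consistent (residuals ≈ 0); K is off by 23.0 km.

K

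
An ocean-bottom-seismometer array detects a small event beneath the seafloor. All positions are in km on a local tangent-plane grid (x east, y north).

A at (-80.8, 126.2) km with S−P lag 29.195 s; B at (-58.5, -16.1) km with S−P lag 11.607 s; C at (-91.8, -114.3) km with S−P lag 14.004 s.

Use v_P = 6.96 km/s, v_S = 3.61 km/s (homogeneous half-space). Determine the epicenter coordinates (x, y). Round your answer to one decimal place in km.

Distance from S−P lag: d = Δt · v_P v_S / (v_P − v_S) = Δt · (6.96·3.61)/(6.96−3.61) ≈ 7.5002·Δt.
So d_A = 218.97, d_B = 87.05, d_C = 105.03 km.
Circle about each station: (x + 80.8)² + (y − 126.2)² = 218.97²; (x + 58.5)² + (y + 16.1)² = 87.05²; (x + 91.8)² + (y + 114.3)² = 105.03².
Subtracting pairs of circle equations eliminates x²+y² and gives linear equations (the radical axes):
44.6 x − 284.6 y = 21596.54
-22.0 x − 481.0 y = 35953.21
Solving the 2×2 system: x ≈ 5.6, y ≈ -75.0 km.
Check against A (with the unrounded x, y): √((x + 80.8)²+(y − 126.2)²) = 218.98 ≈ 218.97 km. ✓

(5.6, -75.0)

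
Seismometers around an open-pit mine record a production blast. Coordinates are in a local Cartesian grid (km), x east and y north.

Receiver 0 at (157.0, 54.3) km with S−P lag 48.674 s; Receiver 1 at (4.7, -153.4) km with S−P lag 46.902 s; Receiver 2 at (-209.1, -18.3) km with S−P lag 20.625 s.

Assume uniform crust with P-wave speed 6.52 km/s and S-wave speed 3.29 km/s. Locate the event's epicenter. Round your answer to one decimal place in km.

x ≈ -161.4 km, y ≈ 110.1 km

Distance from S−P lag: d = Δt · v_P v_S / (v_P − v_S) = Δt · (6.52·3.29)/(6.52−3.29) ≈ 6.6411·Δt.
So d_Receiver 0 = 323.25, d_Receiver 1 = 311.48, d_Receiver 2 = 136.97 km.
Circle about each station: (x − 157.0)² + (y − 54.3)² = 323.25²; (x − 4.7)² + (y + 153.4)² = 311.48²; (x + 209.1)² + (y + 18.3)² = 136.97².
Subtracting pairs of circle equations eliminates x²+y² and gives linear equations (the radical axes):
-304.6 x − 415.4 y = 3426.93
-732.2 x − 145.2 y = 102189.99
Solving the 2×2 system: x ≈ -161.4, y ≈ 110.1 km.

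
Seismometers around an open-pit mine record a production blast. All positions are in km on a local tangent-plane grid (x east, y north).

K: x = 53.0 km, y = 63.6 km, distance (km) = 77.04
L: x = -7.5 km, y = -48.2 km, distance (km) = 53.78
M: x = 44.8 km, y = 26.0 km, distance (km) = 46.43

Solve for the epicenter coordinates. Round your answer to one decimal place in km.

Circle about each station: (x − 53.0)² + (y − 63.6)² = 77.04²; (x + 7.5)² + (y + 48.2)² = 53.78²; (x − 44.8)² + (y − 26.0)² = 46.43².
Subtracting the K equation from the L and M equations removes the quadratic terms:
-121.0 x − 223.6 y = -1431.60
-16.4 x − 75.2 y = -391.50
Solving the 2×2 system: x ≈ 3.7, y ≈ 4.4 km.

x ≈ 3.7 km, y ≈ 4.4 km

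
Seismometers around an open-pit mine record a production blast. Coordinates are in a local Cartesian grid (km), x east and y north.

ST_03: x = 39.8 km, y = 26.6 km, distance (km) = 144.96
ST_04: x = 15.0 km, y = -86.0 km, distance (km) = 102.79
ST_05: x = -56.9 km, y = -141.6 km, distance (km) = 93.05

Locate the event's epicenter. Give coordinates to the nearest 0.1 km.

x ≈ -82.0 km, y ≈ -52.0 km

Circle about each station: (x − 39.8)² + (y − 26.6)² = 144.96²; (x − 15.0)² + (y + 86.0)² = 102.79²; (x + 56.9)² + (y + 141.6)² = 93.05².
Subtracting the ST_03 equation from the ST_04 and ST_05 equations removes the quadratic terms:
-49.6 x − 225.2 y = 15777.02
-193.4 x − 336.4 y = 33351.67
Solving the 2×2 system: x ≈ -82.0, y ≈ -52.0 km.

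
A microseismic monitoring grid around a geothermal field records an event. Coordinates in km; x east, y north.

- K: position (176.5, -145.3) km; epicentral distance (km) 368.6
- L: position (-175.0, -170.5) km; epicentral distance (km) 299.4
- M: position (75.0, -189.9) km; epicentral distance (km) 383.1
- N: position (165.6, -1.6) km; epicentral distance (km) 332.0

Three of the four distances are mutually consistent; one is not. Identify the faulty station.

K

Solve using three stations at a time. Using L, M, N (subtract circle equations pairwise → linear system) gives (x, y) ≈ (-140.4, 126.7).
Distances from that point to each station vs reported:
  K: calculated 417.7 vs reported 368.6 → residual 49.1 km
  L: calculated 299.2 vs reported 299.4 → residual 0.2 km
  M: calculated 383.0 vs reported 383.1 → residual 0.1 km
  N: calculated 331.9 vs reported 332.0 → residual 0.1 km
L, M, N are mutually consistent (residuals ≈ 0); K is off by 49.1 km.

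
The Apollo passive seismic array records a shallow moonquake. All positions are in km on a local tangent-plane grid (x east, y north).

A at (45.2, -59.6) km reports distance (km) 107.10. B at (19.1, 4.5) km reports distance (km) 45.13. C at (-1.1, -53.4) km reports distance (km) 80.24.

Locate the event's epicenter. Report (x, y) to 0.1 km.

Circle about each station: (x − 45.2)² + (y + 59.6)² = 107.10²; (x − 19.1)² + (y − 4.5)² = 45.13²; (x + 1.1)² + (y + 53.4)² = 80.24².
Subtracting pairs of circle equations eliminates x²+y² and gives linear equations (the radical axes):
-52.2 x + 128.2 y = 4223.55
-92.6 x + 12.4 y = 2289.52
Solving the 2×2 system: x ≈ -21.5, y ≈ 24.2 km.

x ≈ -21.5 km, y ≈ 24.2 km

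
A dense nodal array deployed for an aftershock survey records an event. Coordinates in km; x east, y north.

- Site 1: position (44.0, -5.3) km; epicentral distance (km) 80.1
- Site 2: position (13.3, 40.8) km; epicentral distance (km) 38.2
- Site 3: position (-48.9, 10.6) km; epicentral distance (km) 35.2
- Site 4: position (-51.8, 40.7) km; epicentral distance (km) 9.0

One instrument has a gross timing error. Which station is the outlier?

Site 4

Solve using three stations at a time. Using Site 1, Site 2, Site 3 (subtract circle equations pairwise → linear system) gives (x, y) ≈ (-24.6, 36.1).
Distances from that point to each station vs reported:
  Site 1: calculated 80.1 vs reported 80.1 → residual 0.0 km
  Site 2: calculated 38.2 vs reported 38.2 → residual 0.0 km
  Site 3: calculated 35.2 vs reported 35.2 → residual 0.0 km
  Site 4: calculated 27.6 vs reported 9.0 → residual 18.6 km
Site 1, Site 2, Site 3 are mutually consistent (residuals ≈ 0); Site 4 is off by 18.6 km.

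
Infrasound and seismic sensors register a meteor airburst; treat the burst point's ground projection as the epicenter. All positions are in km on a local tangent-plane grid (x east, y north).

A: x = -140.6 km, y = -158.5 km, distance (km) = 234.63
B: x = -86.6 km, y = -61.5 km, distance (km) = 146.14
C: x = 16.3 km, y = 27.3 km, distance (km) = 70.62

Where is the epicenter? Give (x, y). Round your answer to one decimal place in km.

56.3 km east, -30.9 km north

Circle about each station: (x + 140.6)² + (y + 158.5)² = 234.63²; (x + 86.6)² + (y + 61.5)² = 146.14²; (x − 16.3)² + (y − 27.3)² = 70.62².
Subtracting the A equation from the B and C equations removes the quadratic terms:
108.0 x + 194.0 y = 85.54
313.8 x + 371.6 y = 6184.42
Solving the 2×2 system: x ≈ 56.3, y ≈ -30.9 km.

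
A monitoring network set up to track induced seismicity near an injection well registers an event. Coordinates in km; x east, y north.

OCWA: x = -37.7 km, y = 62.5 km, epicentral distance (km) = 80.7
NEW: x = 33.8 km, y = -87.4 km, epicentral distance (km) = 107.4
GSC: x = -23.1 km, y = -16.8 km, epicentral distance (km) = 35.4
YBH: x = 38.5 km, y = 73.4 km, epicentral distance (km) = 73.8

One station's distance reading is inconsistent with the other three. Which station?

Solve using three stations at a time. Using NEW, GSC, YBH (subtract circle equations pairwise → linear system) gives (x, y) ≈ (-4.1, 13.1).
Distances from that point to each station vs reported:
  OCWA: calculated 59.7 vs reported 80.7 → residual 21.0 km
  NEW: calculated 107.4 vs reported 107.4 → residual 0.0 km
  GSC: calculated 35.4 vs reported 35.4 → residual 0.0 km
  YBH: calculated 73.8 vs reported 73.8 → residual 0.0 km
NEW, GSC, YBH are mutually consistent (residuals ≈ 0); OCWA is off by 21.0 km.

OCWA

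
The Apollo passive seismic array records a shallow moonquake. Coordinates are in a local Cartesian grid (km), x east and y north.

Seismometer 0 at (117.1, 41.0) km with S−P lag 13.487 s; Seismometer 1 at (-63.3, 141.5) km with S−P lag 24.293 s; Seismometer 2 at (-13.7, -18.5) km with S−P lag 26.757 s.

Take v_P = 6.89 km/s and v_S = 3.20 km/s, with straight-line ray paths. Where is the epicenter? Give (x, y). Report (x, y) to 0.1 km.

78.8 km east, 111.9 km north

Distance from S−P lag: d = Δt · v_P v_S / (v_P − v_S) = Δt · (6.89·3.20)/(6.89−3.20) ≈ 5.9751·Δt.
So d_Seismometer 0 = 80.59, d_Seismometer 1 = 145.15, d_Seismometer 2 = 159.87 km.
Circle about each station: (x − 117.1)² + (y − 41.0)² = 80.59²; (x + 63.3)² + (y − 141.5)² = 145.15²; (x + 13.7)² + (y + 18.5)² = 159.87².
Subtracting pairs of circle equations eliminates x²+y² and gives linear equations (the radical axes):
-360.8 x + 201.0 y = -5938.04
-261.6 x − 119.0 y = -33927.14
Solving the 2×2 system: x ≈ 78.8, y ≈ 111.9 km.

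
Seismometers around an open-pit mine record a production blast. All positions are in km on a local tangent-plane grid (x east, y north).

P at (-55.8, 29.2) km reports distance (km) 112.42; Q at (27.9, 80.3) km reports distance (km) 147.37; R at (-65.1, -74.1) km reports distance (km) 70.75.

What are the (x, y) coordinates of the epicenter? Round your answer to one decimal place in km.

Circle about each station: (x + 55.8)² + (y − 29.2)² = 112.42²; (x − 27.9)² + (y − 80.3)² = 147.37²; (x + 65.1)² + (y + 74.1)² = 70.75².
Subtracting pairs of circle equations eliminates x²+y² and gives linear equations (the radical axes):
167.4 x + 102.2 y = -5819.44
-18.6 x − 206.6 y = 13395.23
Solving the 2×2 system: x ≈ 5.1, y ≈ -65.3 km.

5.1 km east, -65.3 km north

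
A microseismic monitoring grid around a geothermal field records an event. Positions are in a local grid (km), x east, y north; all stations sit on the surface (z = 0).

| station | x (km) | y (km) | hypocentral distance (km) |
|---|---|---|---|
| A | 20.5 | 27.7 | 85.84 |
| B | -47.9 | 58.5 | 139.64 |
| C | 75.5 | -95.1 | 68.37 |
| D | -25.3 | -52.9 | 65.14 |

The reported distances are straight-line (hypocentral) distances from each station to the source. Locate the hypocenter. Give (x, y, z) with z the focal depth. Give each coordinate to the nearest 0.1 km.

x ≈ 32.3 km, y ≈ -51.7 km, depth ≈ 30.4 km

Each station gives a sphere (x−x_i)² + (y−y_i)² + z² = d_i² (stations at z=0).
Subtracting the A sphere from B and C: z² cancels, leaving linear equations in x and y:
-136.8 x + 61.6 y = -7601.70
110.0 x − 245.6 y = 16250.77
Solving: x ≈ 32.284, y ≈ -51.708 km (keep extra digits for the depth step; rounded: 32.3, -51.7).
Then from the A sphere: z² = 85.84² − (x − 20.5)² − (y − 27.7)² with x = 32.284, y = -51.708, so z ≈ 30.398 ≈ 30.4 km.
Check against D (with the unrounded solution): distance 65.13 ≈ 65.14 km. ✓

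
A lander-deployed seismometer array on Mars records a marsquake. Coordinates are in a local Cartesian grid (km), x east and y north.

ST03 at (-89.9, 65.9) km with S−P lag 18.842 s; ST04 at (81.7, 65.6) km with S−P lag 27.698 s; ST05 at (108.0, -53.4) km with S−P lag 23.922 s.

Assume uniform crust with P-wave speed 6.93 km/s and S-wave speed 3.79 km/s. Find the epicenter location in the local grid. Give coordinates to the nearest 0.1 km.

Distance from S−P lag: d = Δt · v_P v_S / (v_P − v_S) = Δt · (6.93·3.79)/(6.93−3.79) ≈ 8.3646·Δt.
So d_ST03 = 157.60, d_ST04 = 231.68, d_ST05 = 200.10 km.
Circle about each station: (x + 89.9)² + (y − 65.9)² = 157.60²; (x − 81.7)² + (y − 65.6)² = 231.68²; (x − 108.0)² + (y + 53.4)² = 200.10².
Subtracting the ST03 equation from the ST04 and ST05 equations removes the quadratic terms:
343.2 x − 0.6 y = -30284.43
395.8 x − 238.6 y = -13111.51
Solving the 2×2 system: x ≈ -88.4, y ≈ -91.7 km.

(-88.4, -91.7)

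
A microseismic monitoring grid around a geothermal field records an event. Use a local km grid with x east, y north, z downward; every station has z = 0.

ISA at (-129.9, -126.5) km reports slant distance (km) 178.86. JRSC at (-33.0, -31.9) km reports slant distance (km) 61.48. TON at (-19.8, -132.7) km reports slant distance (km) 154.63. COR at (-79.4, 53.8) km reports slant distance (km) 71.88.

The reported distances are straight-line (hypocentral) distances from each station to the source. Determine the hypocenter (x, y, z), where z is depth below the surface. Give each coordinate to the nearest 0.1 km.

Each station gives a sphere (x−x_i)² + (y−y_i)² + z² = d_i² (stations at z=0).
Subtracting the ISA sphere from JRSC and TON: z² cancels, leaving linear equations in x and y:
193.8 x + 189.2 y = -2558.54
220.2 x − 12.4 y = -6794.47
Solving: x ≈ -29.893, y ≈ 17.097 km (keep extra digits for the depth step; rounded: -29.9, 17.1).
Then from the ISA sphere: z² = 178.86² − (x + 129.9)² − (y + 126.5)² with x = -29.893, y = 17.097, so z ≈ 37.005 ≈ 37.0 km.

(-29.9, 17.1, 37.0)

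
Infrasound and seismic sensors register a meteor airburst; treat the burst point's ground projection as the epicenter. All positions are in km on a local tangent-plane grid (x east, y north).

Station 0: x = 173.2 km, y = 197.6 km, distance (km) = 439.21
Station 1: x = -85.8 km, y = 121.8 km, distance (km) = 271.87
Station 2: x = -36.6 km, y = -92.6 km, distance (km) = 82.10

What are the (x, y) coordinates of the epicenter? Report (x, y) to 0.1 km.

(-95.4, -149.9)

Circle about each station: (x − 173.2)² + (y − 197.6)² = 439.21²; (x + 85.8)² + (y − 121.8)² = 271.87²; (x + 36.6)² + (y + 92.6)² = 82.10².
Subtracting the Station 0 equation from the Station 1 and Station 2 equations removes the quadratic terms:
-518.0 x − 151.6 y = 72145.01
-419.6 x − 580.4 y = 127035.33
Solving the 2×2 system: x ≈ -95.4, y ≈ -149.9 km.
Check against Station 0 (with the unrounded x, y): √((x − 173.2)²+(y − 197.6)²) = 439.21 ≈ 439.21 km. ✓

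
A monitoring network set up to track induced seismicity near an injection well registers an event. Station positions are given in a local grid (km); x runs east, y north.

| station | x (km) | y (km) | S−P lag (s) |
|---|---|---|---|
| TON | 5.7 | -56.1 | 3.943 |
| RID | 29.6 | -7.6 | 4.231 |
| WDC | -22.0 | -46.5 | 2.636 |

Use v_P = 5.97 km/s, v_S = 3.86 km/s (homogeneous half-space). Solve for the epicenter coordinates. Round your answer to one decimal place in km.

(-15.3, -18.5)

Distance from S−P lag: d = Δt · v_P v_S / (v_P − v_S) = Δt · (5.97·3.86)/(5.97−3.86) ≈ 10.9214·Δt.
So d_TON = 43.06, d_RID = 46.21, d_WDC = 28.79 km.
Circle about each station: (x − 5.7)² + (y + 56.1)² = 43.06²; (x − 29.6)² + (y + 7.6)² = 46.21²; (x + 22.0)² + (y + 46.5)² = 28.79².
Subtracting the TON equation from the RID and WDC equations removes the quadratic terms:
47.8 x + 97.0 y = -2526.98
-55.4 x + 19.2 y = 491.85
Solving the 2×2 system: x ≈ -15.3, y ≈ -18.5 km.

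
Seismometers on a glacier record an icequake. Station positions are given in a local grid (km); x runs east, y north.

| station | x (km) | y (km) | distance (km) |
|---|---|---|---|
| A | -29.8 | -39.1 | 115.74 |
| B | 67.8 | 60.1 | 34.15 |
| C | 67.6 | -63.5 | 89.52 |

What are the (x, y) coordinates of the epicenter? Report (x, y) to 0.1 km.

Circle about each station: (x + 29.8)² + (y + 39.1)² = 115.74²; (x − 67.8)² + (y − 60.1)² = 34.15²; (x − 67.6)² + (y + 63.5)² = 89.52².
Subtracting pairs of circle equations eliminates x²+y² and gives linear equations (the radical axes):
195.2 x + 198.4 y = 18021.53
194.8 x − 48.8 y = 11567.08
Solving the 2×2 system: x ≈ 65.9, y ≈ 26.0 km.

x ≈ 65.9 km, y ≈ 26.0 km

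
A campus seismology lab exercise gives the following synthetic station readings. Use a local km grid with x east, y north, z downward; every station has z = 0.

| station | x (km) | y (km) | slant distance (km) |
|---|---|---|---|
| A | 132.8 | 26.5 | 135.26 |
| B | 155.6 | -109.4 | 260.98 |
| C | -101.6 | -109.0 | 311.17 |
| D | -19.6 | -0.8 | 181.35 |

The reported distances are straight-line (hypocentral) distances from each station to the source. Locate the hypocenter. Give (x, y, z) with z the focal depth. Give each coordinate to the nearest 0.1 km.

(83.2, 131.6, 69.2)

Each station gives a sphere (x−x_i)² + (y−y_i)² + z² = d_i² (stations at z=0).
Subtracting the A sphere from B and C: z² cancels, leaving linear equations in x and y:
45.6 x − 271.8 y = -31973.66
-468.8 x − 271.0 y = -74666.03
Solving: x ≈ 83.199, y ≈ 131.595 km (keep extra digits for the depth step; rounded: 83.2, 131.6).
Then from the A sphere: z² = 135.26² − (x − 132.8)² − (y − 26.5)² with x = 83.199, y = 131.595, so z ≈ 69.210 ≈ 69.2 km.
Check against D (with the unrounded solution): distance 181.35 ≈ 181.35 km. ✓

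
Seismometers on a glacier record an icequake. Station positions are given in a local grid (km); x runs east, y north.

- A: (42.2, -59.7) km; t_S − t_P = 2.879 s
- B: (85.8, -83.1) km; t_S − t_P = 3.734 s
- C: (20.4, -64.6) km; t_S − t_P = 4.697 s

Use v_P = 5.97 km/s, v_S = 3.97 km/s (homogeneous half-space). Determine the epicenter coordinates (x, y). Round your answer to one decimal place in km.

71.0 km east, -41.4 km north

Distance from S−P lag: d = Δt · v_P v_S / (v_P − v_S) = Δt · (5.97·3.97)/(5.97−3.97) ≈ 11.8505·Δt.
So d_A = 34.12, d_B = 44.25, d_C = 55.66 km.
Circle about each station: (x − 42.2)² + (y + 59.7)² = 34.12²; (x − 85.8)² + (y + 83.1)² = 44.25²; (x − 20.4)² + (y + 64.6)² = 55.66².
Subtracting the A equation from the B and C equations removes the quadratic terms:
87.2 x − 46.8 y = 8128.43
-43.6 x − 9.8 y = -2689.47
Solving the 2×2 system: x ≈ 71.0, y ≈ -41.4 km.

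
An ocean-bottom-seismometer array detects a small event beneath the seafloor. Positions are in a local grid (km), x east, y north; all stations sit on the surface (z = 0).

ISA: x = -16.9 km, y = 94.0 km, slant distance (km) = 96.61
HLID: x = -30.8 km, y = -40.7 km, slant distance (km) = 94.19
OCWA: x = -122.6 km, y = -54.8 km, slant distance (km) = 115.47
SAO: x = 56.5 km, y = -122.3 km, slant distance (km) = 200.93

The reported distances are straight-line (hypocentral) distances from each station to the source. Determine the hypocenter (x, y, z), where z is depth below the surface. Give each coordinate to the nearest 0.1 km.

Each station gives a sphere (x−x_i)² + (y−y_i)² + z² = d_i² (stations at z=0).
Subtracting the ISA sphere from HLID and OCWA: z² cancels, leaving linear equations in x and y:
-27.8 x − 269.4 y = -6054.74
-211.4 x − 297.6 y = 4912.36
Solving: x ≈ -64.203, y ≈ 29.100 km (keep extra digits for the depth step; rounded: -64.2, 29.1).
Then from the ISA sphere: z² = 96.61² − (x + 16.9)² − (y − 94.0)² with x = -64.203, y = 29.100, so z ≈ 53.702 ≈ 53.7 km.
Check against SAO (with the unrounded solution): distance 200.94 ≈ 200.93 km. ✓

x ≈ -64.2 km, y ≈ 29.1 km, depth ≈ 53.7 km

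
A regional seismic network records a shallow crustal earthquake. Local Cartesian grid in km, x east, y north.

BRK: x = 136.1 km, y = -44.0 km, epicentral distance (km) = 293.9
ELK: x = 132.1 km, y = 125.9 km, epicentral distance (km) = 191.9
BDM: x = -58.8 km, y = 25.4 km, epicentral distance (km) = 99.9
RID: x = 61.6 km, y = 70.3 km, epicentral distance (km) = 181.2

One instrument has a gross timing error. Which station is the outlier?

Solve using three stations at a time. Using BRK, BDM, RID (subtract circle equations pairwise → linear system) gives (x, y) ≈ (-115.8, 107.5).
Distances from that point to each station vs reported:
  BRK: calculated 293.9 vs reported 293.9 → residual 0.0 km
  ELK: calculated 248.5 vs reported 191.9 → residual 56.6 km
  BDM: calculated 99.9 vs reported 99.9 → residual 0.0 km
  RID: calculated 181.2 vs reported 181.2 → residual 0.0 km
BRK, BDM, RID are mutually consistent (residuals ≈ 0); ELK is off by 56.6 km.

ELK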